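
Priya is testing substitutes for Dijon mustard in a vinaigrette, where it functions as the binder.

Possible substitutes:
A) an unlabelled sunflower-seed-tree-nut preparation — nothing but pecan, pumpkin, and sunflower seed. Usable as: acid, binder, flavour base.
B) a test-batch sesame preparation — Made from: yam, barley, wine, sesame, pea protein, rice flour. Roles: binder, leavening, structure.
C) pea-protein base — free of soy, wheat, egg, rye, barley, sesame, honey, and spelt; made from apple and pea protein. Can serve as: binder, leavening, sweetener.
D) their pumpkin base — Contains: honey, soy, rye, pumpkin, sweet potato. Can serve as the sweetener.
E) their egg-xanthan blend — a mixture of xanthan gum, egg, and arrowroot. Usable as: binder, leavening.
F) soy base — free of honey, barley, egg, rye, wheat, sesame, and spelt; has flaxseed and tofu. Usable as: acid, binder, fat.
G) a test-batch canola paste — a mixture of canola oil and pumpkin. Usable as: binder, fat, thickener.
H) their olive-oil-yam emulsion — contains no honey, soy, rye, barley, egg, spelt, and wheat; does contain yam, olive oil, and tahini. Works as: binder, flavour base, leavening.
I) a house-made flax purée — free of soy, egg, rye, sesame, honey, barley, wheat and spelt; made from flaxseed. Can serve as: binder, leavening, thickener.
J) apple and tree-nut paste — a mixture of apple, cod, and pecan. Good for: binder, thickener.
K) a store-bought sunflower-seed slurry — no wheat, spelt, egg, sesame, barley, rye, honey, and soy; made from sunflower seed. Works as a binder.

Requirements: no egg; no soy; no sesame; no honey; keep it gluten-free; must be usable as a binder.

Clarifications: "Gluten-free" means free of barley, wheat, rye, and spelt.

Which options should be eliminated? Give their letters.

A: only pecan, sunflower seed and pumpkin; none excluded — OK
B: has barley, so not gluten-free; has sesame, so not sesame-free — out
C: no sesame, no egg — OK
D: not usable as a binder; has rye, so not gluten-free (and 2 more) — reject
E: has egg, so not egg-free — out
F: has tofu, so not soy-free — out
G: every rule checks out — OK
H: has tahini, so not sesame-free — reject
I: gluten-free, no soy — keep
J: only cod, pecan, and apple; none excluded — valid
K: no soy, gluten-free — OK

B, D, E, F, H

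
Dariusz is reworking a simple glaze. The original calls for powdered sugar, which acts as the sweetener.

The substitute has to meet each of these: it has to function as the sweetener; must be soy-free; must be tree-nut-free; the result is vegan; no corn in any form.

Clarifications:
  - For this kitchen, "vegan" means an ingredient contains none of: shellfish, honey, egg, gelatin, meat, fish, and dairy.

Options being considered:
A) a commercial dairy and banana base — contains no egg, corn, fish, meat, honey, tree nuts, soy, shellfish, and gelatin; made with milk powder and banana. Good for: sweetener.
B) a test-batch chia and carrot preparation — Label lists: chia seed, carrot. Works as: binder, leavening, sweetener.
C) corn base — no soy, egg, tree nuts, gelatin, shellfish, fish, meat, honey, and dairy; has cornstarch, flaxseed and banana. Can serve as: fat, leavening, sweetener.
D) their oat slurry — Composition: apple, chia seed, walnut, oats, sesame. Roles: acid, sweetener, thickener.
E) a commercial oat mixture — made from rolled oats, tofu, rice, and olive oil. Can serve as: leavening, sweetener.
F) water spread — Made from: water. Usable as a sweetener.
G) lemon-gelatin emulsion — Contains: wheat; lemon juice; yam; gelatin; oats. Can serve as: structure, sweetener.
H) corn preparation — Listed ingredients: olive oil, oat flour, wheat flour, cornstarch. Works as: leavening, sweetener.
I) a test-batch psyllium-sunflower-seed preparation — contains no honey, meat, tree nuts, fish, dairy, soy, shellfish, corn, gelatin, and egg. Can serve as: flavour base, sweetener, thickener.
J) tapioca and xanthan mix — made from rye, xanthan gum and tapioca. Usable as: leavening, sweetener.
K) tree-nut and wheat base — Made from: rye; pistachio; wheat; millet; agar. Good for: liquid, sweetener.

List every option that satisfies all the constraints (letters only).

A: has milk powder, so not vegan — out
B: only chia seed and carrot; none excluded — OK
C: has cornstarch, so not corn-free — out
D: has walnut, so not tree-nut-free — no
E: has tofu, so not soy-free — no
F: nothing on the exclusion list — OK
G: has gelatin, so not vegan — no
H: has cornstarch, so not corn-free — reject
I: works as a sweetener, vegan, no soy — keep
J: works as a sweetener, no soy, no tree nuts — keep
K: has pistachio, so not tree-nut-free — out

B, F, I, J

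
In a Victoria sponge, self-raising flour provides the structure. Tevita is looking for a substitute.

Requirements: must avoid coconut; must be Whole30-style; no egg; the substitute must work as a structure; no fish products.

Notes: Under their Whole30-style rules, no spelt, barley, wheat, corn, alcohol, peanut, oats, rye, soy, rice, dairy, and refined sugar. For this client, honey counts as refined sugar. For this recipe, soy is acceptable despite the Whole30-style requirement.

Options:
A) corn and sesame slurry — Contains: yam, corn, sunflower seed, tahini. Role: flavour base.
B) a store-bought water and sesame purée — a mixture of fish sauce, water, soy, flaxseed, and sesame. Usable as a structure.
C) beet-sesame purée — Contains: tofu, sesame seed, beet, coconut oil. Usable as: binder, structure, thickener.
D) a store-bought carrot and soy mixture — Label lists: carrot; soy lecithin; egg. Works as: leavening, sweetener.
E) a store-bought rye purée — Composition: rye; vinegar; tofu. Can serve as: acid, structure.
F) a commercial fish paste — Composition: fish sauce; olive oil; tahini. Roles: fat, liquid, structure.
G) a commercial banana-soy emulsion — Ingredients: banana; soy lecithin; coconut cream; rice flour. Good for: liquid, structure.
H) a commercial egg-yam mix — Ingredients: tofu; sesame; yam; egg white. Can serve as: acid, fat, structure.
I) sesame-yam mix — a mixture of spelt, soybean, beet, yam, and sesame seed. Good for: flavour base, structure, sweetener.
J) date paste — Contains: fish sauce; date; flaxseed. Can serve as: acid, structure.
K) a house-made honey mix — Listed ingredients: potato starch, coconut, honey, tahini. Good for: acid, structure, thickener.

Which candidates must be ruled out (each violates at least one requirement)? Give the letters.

A, B, C, D, E, F, G, H, I, J, K

A: not usable as a structure; has corn, so not Whole30-style — out
B: has fish sauce, so not fish-free — out
C: has coconut oil, so not coconut-free — out
D: not usable as a structure; has egg, so not egg-free — reject
E: has rye, so not Whole30-style — out
F: has fish sauce, so not fish-free — reject
G: has rice flour, so not Whole30-style; has coconut cream, so not coconut-free — no
H: has egg white, so not egg-free — out
I: has spelt, so not Whole30-style — no
J: has fish sauce, so not fish-free — no
K: has honey, so not Whole30-style; has coconut, so not coconut-free — no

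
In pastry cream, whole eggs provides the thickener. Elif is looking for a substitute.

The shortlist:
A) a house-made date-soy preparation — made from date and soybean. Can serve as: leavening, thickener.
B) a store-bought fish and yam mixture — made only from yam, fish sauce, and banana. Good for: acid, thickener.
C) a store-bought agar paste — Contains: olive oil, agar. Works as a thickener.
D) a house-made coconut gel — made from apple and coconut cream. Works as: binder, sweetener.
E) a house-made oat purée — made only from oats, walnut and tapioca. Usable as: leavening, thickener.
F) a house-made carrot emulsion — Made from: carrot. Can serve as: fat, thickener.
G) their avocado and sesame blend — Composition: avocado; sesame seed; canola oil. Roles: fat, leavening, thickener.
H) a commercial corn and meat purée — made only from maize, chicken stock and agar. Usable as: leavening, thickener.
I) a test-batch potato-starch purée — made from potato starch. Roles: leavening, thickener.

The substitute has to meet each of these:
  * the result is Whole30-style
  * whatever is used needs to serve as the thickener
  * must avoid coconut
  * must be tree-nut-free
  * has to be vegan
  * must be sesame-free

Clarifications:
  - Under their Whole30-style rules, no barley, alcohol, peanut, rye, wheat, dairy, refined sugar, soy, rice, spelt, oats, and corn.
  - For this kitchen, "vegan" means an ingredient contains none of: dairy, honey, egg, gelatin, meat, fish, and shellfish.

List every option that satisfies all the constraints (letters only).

A: has soybean, so not Whole30-style — no
B: has fish sauce, so not vegan — out
C: only agar and olive oil; none excluded — valid
D: not usable as a thickener; has coconut cream, so not coconut-free — out
E: has oats, so not Whole30-style; has walnut, so not tree-nut-free — reject
F: only carrot; none excluded — valid
G: has sesame seed, so not sesame-free — no
H: has maize, so not Whole30-style; has chicken stock, so not vegan — no
I: only potato starch; none excluded — valid

C, F, I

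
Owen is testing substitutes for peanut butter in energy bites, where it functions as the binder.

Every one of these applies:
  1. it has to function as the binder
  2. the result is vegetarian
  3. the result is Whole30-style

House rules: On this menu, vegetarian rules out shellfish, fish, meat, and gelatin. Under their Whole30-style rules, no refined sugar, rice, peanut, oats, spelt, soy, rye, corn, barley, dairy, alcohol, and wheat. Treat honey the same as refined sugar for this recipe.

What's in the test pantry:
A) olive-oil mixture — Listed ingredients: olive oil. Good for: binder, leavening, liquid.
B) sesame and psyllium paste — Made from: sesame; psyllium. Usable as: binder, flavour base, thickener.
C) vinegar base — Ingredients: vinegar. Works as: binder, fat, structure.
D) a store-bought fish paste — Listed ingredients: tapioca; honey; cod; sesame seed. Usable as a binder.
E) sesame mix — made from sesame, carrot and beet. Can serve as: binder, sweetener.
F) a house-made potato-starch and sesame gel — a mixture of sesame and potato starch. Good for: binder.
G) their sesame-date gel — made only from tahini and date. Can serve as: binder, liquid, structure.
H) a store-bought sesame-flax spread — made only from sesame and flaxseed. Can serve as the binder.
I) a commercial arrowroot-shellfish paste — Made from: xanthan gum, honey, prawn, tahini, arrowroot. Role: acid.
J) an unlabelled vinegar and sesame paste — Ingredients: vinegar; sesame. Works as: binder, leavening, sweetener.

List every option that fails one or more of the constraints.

D, I

A: works as a binder, vegetarian, Whole30-style — valid
B: every rule checks out — valid
C: only vinegar; none excluded — valid
D: has cod, so not vegetarian; has honey, so not Whole30-style — no
E: only sesame, beet and carrot; none excluded — valid
F: every rule checks out — OK
G: only tahini and date; none excluded — keep
H: only sesame and flaxseed; none excluded — valid
I: not usable as a binder; has prawn, so not vegetarian (and 1 more) — out
J: every rule checks out — valid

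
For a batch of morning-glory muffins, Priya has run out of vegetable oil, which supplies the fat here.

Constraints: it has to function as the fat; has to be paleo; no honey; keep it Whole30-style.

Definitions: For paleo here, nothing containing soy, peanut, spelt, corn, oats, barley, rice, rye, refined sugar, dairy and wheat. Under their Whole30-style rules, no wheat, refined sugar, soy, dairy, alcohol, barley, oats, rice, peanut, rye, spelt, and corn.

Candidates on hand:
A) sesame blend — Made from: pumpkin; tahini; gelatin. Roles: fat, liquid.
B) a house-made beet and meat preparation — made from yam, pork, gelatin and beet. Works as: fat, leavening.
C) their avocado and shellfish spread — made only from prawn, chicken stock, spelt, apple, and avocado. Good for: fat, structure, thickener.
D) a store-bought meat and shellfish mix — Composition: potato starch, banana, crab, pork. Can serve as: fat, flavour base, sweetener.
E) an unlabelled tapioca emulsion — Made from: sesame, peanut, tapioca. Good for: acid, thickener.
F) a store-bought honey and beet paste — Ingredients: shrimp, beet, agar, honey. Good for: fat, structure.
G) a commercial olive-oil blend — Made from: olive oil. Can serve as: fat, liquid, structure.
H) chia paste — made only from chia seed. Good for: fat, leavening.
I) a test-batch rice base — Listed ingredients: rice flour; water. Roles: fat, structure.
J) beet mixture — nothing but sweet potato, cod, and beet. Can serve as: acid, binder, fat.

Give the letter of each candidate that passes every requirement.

A, B, D, G, H, J

A: works as a fat, Whole30-style, no honey — OK
B: every rule checks out — valid
C: has spelt, so not paleo; has spelt, so not Whole30-style — reject
D: Whole30-style, paleo — OK
E: not usable as a fat; has peanut, so not paleo (and 1 more) — out
F: has honey, so not honey-free — no
G: works as a fat, Whole30-style, no honey — keep
H: only chia seed; none excluded — keep
I: has rice flour, so not paleo; has rice flour, so not Whole30-style — no
J: only cod, beet and sweet potato; none excluded — keep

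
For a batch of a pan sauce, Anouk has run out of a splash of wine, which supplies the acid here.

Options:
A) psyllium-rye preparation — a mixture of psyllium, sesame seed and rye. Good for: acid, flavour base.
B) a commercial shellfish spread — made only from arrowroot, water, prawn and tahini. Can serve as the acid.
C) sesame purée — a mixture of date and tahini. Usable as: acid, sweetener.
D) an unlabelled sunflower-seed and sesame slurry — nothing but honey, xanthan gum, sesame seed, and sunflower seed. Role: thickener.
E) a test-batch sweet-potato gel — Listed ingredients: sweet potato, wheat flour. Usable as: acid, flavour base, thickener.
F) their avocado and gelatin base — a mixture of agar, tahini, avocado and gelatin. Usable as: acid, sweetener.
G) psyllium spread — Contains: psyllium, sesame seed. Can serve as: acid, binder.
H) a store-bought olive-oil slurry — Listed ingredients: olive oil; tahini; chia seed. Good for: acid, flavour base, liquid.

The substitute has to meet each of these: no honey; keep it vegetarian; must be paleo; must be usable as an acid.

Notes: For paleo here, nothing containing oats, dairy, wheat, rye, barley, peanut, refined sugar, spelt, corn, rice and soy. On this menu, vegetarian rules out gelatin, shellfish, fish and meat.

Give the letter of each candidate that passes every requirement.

C, G, H

A: has rye, so not paleo — no
B: has prawn, so not vegetarian — no
C: works as an acid, paleo, no honey — OK
D: not usable as an acid; has honey, so not honey-free — reject
E: has wheat flour, so not paleo — out
F: has gelatin, so not vegetarian — out
G: no honey, paleo — OK
H: paleo, no honey — keep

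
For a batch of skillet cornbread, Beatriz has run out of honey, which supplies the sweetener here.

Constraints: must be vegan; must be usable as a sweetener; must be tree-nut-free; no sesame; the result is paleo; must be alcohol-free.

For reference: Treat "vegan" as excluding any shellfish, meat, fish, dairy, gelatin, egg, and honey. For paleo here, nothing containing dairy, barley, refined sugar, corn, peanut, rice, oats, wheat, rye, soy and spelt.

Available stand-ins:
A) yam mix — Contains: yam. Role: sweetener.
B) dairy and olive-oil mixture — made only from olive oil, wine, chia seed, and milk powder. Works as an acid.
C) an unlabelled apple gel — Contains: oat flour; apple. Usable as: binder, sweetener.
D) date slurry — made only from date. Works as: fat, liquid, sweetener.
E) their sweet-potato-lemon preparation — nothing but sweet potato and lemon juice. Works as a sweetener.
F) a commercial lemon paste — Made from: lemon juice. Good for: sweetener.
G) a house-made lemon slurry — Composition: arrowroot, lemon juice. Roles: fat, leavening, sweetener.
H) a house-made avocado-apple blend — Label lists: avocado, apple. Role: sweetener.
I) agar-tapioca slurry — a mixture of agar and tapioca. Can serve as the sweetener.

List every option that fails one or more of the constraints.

A: no sesame, paleo — keep
B: not usable as a sweetener; has milk powder, so not vegan (and 2 more) — no
C: has oat flour, so not paleo — out
D: only date; none excluded — valid
E: works as a sweetener, paleo, no alcohol — valid
F: nothing on the exclusion list — keep
G: all constraints satisfied — valid
H: all constraints satisfied — keep
I: works as a sweetener, no alcohol, paleo — keep

B, C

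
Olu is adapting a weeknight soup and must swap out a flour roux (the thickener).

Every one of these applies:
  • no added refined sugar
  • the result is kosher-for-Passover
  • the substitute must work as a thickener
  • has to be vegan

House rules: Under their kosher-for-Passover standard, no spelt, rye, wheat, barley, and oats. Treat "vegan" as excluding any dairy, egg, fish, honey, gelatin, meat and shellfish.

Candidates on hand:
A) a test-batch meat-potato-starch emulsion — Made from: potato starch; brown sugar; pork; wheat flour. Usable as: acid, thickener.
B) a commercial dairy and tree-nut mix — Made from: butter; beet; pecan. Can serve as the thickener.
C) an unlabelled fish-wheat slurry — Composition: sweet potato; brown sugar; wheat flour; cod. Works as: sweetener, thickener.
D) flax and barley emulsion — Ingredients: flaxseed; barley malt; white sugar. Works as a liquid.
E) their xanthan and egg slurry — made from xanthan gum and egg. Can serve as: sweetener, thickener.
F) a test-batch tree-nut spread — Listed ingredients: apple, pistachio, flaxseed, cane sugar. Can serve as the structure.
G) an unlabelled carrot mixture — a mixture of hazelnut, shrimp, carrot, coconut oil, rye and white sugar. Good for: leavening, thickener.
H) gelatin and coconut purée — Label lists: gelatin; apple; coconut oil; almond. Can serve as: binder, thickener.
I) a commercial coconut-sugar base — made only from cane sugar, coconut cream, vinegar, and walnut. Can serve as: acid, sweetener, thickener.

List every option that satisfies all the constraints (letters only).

none

A: has wheat flour, so not kosher-for-Passover; has pork, so not vegan (and 1 more) — reject
B: has butter, so not vegan — reject
C: has wheat flour, so not kosher-for-Passover; has cod, so not vegan (and 1 more) — out
D: not usable as a thickener; has barley malt, so not kosher-for-Passover (and 1 more) — out
E: has egg, so not vegan — no
F: not usable as a thickener; has cane sugar, so not no-added-sugar — out
G: has rye, so not kosher-for-Passover; has shrimp, so not vegan (and 1 more) — reject
H: has gelatin, so not vegan — out
I: has cane sugar, so not no-added-sugar — no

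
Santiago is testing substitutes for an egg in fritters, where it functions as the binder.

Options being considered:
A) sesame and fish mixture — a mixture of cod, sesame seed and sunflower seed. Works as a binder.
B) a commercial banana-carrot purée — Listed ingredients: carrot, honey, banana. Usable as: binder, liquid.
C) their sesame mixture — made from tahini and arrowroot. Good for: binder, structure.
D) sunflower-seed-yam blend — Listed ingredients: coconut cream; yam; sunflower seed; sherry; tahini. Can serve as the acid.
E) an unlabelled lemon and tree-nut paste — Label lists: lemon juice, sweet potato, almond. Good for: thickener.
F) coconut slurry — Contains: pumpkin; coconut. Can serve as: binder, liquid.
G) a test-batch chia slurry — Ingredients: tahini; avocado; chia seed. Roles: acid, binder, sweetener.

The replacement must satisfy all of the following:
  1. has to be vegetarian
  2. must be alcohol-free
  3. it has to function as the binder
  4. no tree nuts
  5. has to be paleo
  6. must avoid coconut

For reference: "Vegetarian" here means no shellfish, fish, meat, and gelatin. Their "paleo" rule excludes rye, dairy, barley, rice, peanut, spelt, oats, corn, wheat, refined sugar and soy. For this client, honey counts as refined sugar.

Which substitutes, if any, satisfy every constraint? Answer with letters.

A: has cod, so not vegetarian — reject
B: has honey, so not paleo — no
C: vegetarian, paleo — OK
D: not usable as a binder; has sherry, so not alcohol-free (and 1 more) — reject
E: not usable as a binder; has almond, so not tree-nut-free — out
F: has coconut, so not coconut-free — reject
G: only tahini, avocado, and chia seed; none excluded — OK

C, G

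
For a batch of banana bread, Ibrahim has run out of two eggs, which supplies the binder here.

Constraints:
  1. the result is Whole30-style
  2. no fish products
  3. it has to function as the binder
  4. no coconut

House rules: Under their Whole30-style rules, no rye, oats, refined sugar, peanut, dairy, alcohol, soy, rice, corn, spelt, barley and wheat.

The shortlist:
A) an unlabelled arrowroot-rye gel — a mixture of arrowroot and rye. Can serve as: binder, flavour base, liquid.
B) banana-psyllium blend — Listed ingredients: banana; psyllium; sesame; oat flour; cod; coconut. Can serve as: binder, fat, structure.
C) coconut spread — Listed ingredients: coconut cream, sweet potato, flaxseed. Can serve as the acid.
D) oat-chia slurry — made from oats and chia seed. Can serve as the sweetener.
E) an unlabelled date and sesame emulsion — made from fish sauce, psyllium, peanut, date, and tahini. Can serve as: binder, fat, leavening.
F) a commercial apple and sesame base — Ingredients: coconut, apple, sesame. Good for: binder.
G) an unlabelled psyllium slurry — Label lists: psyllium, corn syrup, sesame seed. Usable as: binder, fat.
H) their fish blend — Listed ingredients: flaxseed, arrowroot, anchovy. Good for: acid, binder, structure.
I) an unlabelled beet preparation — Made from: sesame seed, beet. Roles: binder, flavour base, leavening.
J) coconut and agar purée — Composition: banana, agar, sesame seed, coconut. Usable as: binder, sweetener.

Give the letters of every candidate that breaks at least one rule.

A: has rye, so not Whole30-style — reject
B: has oat flour, so not Whole30-style; has cod, so not fish-free (and 1 more) — no
C: not usable as a binder; has coconut cream, so not coconut-free — reject
D: not usable as a binder; has oats, so not Whole30-style — no
E: has peanut, so not Whole30-style; has fish sauce, so not fish-free — reject
F: has coconut, so not coconut-free — reject
G: has corn syrup, so not Whole30-style — out
H: has anchovy, so not fish-free — reject
I: works as a binder, no coconut, Whole30-style — keep
J: has coconut, so not coconut-free — reject

A, B, C, D, E, F, G, H, J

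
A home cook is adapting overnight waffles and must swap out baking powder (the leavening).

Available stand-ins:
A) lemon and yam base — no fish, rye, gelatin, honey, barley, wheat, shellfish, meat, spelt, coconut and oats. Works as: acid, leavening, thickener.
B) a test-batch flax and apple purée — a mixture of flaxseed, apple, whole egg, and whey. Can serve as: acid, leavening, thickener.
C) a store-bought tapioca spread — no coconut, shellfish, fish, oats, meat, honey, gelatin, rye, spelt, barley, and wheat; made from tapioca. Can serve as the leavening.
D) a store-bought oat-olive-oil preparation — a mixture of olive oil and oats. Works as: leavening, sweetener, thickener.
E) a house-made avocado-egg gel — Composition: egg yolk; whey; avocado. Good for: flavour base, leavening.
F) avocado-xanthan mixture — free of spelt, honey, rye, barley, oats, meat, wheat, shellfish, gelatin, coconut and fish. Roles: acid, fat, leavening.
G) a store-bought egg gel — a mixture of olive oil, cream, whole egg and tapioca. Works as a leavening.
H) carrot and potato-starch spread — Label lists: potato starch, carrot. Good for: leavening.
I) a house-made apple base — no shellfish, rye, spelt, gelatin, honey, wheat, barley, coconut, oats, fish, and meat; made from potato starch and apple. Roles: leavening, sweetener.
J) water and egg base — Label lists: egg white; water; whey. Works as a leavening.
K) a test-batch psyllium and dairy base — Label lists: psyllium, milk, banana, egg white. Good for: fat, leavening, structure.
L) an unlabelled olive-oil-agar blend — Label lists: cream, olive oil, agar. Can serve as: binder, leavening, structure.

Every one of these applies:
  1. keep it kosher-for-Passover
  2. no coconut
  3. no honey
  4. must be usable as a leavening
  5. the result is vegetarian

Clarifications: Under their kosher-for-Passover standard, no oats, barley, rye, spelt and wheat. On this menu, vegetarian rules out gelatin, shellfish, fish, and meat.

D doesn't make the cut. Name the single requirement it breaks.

usable as a leavening: satisfied
kosher-for-Passover: has oats — fails
vegetarian: satisfied
coconut-free: satisfied
honey-free: satisfied

kosher-for-Passover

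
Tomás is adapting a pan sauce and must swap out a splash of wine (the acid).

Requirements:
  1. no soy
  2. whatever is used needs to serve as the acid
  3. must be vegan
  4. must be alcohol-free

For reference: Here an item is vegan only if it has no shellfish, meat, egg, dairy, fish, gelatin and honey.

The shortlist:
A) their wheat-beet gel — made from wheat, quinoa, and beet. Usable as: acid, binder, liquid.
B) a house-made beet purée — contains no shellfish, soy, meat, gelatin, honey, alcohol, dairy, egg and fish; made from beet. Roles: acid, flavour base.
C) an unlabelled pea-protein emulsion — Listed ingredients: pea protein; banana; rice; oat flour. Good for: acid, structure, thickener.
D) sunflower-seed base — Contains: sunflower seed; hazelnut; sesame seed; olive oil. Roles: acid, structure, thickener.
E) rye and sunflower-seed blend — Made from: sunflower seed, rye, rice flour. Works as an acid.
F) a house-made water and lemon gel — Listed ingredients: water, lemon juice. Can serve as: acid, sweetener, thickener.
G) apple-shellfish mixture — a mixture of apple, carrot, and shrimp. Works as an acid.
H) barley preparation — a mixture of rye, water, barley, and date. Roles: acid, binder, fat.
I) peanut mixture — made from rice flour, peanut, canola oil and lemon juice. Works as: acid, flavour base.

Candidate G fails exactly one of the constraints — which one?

usable as an acid: satisfied
vegan: has shrimp — fails
soy-free: satisfied
alcohol-free: satisfied

vegan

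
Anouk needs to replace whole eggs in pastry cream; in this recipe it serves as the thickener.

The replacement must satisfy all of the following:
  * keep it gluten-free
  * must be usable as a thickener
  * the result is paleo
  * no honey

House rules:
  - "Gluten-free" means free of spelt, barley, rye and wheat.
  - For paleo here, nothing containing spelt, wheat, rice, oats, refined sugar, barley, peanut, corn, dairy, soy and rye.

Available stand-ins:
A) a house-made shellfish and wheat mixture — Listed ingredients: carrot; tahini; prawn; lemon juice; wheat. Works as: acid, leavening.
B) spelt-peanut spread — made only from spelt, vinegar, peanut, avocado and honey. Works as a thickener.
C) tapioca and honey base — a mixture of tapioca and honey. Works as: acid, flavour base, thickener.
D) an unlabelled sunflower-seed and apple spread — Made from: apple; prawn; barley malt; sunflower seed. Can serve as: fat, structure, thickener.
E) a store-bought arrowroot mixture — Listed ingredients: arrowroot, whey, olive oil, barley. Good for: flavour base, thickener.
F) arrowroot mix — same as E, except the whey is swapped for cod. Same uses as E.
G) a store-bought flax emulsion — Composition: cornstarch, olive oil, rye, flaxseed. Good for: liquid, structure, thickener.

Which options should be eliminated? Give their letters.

A, B, C, D, E, F, G

A: not usable as a thickener; has wheat, so not gluten-free (and 1 more) — reject
B: has spelt, so not gluten-free; has peanut, so not paleo (and 1 more) — no
C: has honey, so not honey-free — out
D: has barley malt, so not gluten-free; has barley malt, so not paleo — out
E: has barley, so not gluten-free; has barley, so not paleo — reject
F: has barley, so not gluten-free; has barley, so not paleo — reject
G: has rye, so not gluten-free; has cornstarch, so not paleo — out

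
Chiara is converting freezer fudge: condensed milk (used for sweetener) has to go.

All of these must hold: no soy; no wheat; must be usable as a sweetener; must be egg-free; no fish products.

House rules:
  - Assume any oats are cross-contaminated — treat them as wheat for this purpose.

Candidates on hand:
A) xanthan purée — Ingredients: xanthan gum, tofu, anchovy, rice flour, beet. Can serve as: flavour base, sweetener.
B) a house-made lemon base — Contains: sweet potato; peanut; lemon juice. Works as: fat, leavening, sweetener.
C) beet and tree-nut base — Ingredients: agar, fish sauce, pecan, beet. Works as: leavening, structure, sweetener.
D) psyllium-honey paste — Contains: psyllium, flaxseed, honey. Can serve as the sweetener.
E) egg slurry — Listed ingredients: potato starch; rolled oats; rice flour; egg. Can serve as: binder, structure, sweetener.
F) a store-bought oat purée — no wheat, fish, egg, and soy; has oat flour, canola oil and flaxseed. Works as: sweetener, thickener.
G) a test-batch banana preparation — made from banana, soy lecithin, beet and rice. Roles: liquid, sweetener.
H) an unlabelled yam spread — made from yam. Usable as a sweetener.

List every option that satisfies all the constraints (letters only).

A: has tofu, so not soy-free; has anchovy, so not fish-free — out
B: only peanut, sweet potato and lemon juice; none excluded — valid
C: has fish sauce, so not fish-free — reject
D: works as a sweetener, wheat-free, no soy — valid
E: has egg, so not egg-free; has rolled oats, so not wheat-free — reject
F: has oat flour, so not wheat-free — out
G: has soy lecithin, so not soy-free — out
H: only yam; none excluded — OK

B, D, H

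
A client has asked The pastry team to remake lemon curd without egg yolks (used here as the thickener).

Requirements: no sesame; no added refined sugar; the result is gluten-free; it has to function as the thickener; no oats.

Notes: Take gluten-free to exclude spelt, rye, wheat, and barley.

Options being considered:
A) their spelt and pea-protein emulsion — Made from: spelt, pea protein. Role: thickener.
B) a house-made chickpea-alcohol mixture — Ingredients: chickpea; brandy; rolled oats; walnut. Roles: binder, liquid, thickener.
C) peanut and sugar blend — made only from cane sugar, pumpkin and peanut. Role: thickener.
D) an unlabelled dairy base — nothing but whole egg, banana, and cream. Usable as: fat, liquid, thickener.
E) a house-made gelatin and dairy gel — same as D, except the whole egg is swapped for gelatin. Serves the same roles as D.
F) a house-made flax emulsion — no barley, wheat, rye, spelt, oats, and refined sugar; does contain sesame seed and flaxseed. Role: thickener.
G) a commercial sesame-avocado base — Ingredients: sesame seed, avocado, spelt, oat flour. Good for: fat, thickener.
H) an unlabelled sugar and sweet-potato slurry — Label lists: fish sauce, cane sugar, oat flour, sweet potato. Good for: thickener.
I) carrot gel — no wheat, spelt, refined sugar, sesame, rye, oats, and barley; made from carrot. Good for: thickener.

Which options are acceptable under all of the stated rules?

D, E, I

A: has spelt, so not gluten-free — out
B: has rolled oats, so not oat-free — out
C: has cane sugar, so not no-added-sugar — out
D: no refined sugar, no sesame — keep
E: only cream, gelatin, and banana; none excluded — valid
F: has sesame seed, so not sesame-free — out
G: has spelt, so not gluten-free; has oat flour, so not oat-free (and 1 more) — reject
H: has oat flour, so not oat-free; has cane sugar, so not no-added-sugar — reject
I: no oats, gluten-free — valid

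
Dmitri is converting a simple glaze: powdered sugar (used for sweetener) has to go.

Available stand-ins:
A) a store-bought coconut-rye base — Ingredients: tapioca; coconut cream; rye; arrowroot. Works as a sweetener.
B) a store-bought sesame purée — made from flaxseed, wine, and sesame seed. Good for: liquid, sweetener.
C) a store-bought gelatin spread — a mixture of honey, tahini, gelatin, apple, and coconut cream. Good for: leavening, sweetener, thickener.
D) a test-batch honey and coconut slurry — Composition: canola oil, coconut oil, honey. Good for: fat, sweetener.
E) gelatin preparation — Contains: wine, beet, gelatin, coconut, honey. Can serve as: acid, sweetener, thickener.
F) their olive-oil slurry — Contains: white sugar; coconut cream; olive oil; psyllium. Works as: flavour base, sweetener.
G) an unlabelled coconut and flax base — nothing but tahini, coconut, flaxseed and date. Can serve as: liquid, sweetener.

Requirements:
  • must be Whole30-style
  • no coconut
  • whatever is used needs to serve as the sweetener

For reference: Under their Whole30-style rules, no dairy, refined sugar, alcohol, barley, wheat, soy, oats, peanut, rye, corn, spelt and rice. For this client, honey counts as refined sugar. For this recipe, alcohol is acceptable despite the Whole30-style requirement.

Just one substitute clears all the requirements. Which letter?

A: has rye, so not Whole30-style; has coconut cream, so not coconut-free — reject
B: alcohol is permitted under the Whole30-style carve-out; nothing else excluded — OK
C: has honey, so not Whole30-style; has coconut cream, so not coconut-free — out
D: has honey, so not Whole30-style; has coconut oil, so not coconut-free — no
E: has honey, so not Whole30-style; has coconut, so not coconut-free — no
F: has white sugar, so not Whole30-style; has coconut cream, so not coconut-free — reject
G: has coconut, so not coconut-free — out

B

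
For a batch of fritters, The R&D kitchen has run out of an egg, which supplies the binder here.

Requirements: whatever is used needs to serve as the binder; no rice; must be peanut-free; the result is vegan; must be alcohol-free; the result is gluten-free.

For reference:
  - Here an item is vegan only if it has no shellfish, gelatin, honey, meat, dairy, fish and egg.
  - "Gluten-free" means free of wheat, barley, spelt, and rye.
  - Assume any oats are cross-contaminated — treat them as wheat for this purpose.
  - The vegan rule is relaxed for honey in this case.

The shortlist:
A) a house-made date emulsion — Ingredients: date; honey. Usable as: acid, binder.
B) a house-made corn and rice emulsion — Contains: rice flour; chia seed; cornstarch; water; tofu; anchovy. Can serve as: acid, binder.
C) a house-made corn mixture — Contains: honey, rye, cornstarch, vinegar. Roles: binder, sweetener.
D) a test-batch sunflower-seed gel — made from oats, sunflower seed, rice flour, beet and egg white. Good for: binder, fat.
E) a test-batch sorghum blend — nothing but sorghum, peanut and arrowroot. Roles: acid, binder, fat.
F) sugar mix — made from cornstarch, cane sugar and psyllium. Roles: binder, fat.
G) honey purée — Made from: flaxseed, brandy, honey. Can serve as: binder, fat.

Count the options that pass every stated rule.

2

A: honey is permitted under the vegan carve-out; nothing else excluded — OK
B: has anchovy, so not vegan; has rice flour, so not rice-free — no
C: has rye, so not gluten-free — reject
D: has egg white, so not vegan; has oats, so not gluten-free (and 1 more) — reject
E: has peanut, so not peanut-free — reject
F: every rule checks out — valid
G: has brandy, so not alcohol-free — out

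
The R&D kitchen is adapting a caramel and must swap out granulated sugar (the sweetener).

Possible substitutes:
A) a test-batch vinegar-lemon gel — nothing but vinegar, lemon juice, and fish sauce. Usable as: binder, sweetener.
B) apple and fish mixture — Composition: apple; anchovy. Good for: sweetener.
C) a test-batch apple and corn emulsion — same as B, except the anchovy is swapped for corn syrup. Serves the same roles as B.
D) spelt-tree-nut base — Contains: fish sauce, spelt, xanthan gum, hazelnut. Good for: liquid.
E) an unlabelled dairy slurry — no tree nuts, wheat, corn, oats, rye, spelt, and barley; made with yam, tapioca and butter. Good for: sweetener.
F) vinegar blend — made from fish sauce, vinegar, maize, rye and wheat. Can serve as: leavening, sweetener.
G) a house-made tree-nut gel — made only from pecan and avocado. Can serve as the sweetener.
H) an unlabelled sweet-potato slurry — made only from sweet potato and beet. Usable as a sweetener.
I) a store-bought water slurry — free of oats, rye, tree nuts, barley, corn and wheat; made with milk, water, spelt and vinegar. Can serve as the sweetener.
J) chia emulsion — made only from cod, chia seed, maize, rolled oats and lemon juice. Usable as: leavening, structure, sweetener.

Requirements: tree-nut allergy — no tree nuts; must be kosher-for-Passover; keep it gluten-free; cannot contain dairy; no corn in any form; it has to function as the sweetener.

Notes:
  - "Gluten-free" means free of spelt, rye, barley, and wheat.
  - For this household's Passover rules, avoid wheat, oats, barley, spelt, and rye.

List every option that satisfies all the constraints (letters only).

A, B, H

A: works as a sweetener, kosher-for-Passover, no tree nuts — OK
B: only anchovy and apple; none excluded — OK
C: has corn syrup, so not corn-free — out
D: not usable as a sweetener; has spelt, so not gluten-free (and 2 more) — reject
E: has butter, so not dairy-free — out
F: has rye, so not gluten-free; has rye, so not kosher-for-Passover (and 1 more) — no
G: has pecan, so not tree-nut-free — reject
H: nothing on the exclusion list — valid
I: has spelt, so not gluten-free; has spelt, so not kosher-for-Passover (and 1 more) — no
J: has rolled oats, so not kosher-for-Passover; has maize, so not corn-free — out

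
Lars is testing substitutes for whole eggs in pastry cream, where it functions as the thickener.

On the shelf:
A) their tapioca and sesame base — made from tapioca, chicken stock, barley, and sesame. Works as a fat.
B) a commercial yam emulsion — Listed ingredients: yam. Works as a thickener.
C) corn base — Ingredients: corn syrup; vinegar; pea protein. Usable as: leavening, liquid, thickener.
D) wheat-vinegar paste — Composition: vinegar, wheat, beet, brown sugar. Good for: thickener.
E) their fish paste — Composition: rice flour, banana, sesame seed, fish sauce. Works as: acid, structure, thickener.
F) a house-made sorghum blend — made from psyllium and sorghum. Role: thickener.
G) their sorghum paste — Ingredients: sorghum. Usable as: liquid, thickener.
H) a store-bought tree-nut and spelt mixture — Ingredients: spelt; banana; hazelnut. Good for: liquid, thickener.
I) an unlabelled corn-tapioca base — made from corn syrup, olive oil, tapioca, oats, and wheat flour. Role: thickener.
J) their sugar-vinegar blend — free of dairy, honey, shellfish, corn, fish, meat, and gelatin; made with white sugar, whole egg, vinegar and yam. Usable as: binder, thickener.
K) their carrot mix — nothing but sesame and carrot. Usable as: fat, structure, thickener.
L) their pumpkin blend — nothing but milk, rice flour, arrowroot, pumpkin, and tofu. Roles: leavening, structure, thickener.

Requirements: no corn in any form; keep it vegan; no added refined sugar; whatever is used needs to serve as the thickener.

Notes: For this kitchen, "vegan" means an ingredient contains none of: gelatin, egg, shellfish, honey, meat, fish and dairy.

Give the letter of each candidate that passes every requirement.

B, F, G, H, K

A: not usable as a thickener; has chicken stock, so not vegan — out
B: works as a thickener, vegan, no corn — keep
C: has corn syrup, so not corn-free — no
D: has brown sugar, so not no-added-sugar — reject
E: has fish sauce, so not vegan — no
F: works as a thickener, no corn, no refined sugar — keep
G: works as a thickener, no refined sugar, vegan — keep
H: no corn, vegan — keep
I: has corn syrup, so not corn-free — reject
J: has whole egg, so not vegan; has white sugar, so not no-added-sugar — reject
K: all constraints satisfied — OK
L: has milk, so not vegan — out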